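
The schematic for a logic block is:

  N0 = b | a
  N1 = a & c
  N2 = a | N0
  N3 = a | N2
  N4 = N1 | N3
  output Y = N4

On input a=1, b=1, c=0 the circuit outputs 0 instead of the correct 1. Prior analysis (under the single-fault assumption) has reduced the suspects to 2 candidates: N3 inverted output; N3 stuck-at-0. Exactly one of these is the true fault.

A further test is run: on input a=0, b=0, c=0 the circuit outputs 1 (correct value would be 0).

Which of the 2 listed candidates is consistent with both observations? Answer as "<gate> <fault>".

N3 inverted output

Evaluate each candidate on input a=0, b=0, c=0:
  N3 inverted output: N0=0, N1=0, N2=0, N3=1 [inverted output], N4=1 → 1 — matches
  N3 stuck-at-0: N0=0, N1=0, N2=0, N3=0 [stuck-at-0], N4=0 → 0 — eliminated
Only N3 inverted output reproduces the observed 1.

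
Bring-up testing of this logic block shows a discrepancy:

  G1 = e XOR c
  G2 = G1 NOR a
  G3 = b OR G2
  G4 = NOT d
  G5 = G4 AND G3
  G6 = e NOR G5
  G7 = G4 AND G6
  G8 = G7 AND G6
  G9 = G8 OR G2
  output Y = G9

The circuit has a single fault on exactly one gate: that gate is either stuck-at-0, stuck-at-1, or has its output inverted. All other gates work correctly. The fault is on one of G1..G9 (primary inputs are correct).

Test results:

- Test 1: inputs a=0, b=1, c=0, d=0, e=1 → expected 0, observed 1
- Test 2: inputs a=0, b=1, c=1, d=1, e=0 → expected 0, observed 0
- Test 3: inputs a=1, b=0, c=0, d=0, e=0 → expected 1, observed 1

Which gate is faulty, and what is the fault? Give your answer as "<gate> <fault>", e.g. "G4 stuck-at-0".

Fault-free values for test 1 (a=0, b=1, c=0, d=0, e=1): G1=1, G2=0, G3=1, G4=1, G5=1, G6=0, G7=0, G8=0, G9=0, giving Y=0. Observed 1.
Test 1: faults giving observed 1 are {G1 stuck-at-0, G1 inverted output, G2 stuck-at-1, G2 inverted output, G6 stuck-at-1, G6 inverted output, G8 stuck-at-1, G8 inverted output, G9 stuck-at-1, G9 inverted output}.
Test 2 (a=0, b=1, c=1, d=1, e=0): fault-free G1=1, G2=0, G3=1, G4=0, G5=0, G6=1, G7=0, G8=0, G9=0 → 0; observed 0. Eliminates G1 stuck-at-0, G1 inverted output, G2 stuck-at-1, G2 inverted output, G8 stuck-at-1, G8 inverted output, G9 stuck-at-1, G9 inverted output.
Test 3 (a=1, b=0, c=0, d=0, e=0): fault-free G1=0, G2=0, G3=0, G4=1, G5=0, G6=1, G7=1, G8=1, G9=1 → 1; observed 1. Eliminates G6 inverted output.
Only G6 stuck-at-1 is consistent with every test.

G6 stuck-at-1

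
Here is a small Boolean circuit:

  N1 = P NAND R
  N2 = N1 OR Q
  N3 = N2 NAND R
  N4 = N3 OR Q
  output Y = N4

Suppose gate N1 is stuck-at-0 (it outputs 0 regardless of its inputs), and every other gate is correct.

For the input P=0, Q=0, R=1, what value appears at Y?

Propagate with N1 forced: N1=0 [stuck-at-0], N2=0, N3=1, N4=1.
So Y = 1. (Without the fault it would be 0.)

1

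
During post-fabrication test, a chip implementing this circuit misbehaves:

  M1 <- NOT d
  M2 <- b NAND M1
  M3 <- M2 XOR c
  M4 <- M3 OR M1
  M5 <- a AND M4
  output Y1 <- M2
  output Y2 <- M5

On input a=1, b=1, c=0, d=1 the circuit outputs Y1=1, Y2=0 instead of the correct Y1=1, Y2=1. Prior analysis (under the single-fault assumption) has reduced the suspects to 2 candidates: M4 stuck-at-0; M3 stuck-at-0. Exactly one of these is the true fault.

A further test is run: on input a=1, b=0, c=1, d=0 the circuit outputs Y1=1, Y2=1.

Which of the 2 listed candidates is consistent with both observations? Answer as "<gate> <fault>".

M3 stuck-at-0

Evaluate each candidate on input a=1, b=0, c=1, d=0:
  M4 stuck-at-0: M1=1, M2=1, M3=0, M4=0 [stuck-at-0], M5=0 → Y1=1, Y2=0 — eliminated
  M3 stuck-at-0: M1=1, M2=1, M3=0 [stuck-at-0], M4=1, M5=1 → Y1=1, Y2=1 — matches
Only M3 stuck-at-0 reproduces the observed Y1=1, Y2=1.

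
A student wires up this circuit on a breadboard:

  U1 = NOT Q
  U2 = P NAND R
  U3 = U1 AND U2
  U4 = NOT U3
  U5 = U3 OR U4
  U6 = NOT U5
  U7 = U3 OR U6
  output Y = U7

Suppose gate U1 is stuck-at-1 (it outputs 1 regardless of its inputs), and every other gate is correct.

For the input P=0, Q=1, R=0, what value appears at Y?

1

Propagate with U1 forced: U1=1 [stuck-at-1], U2=1, U3=1, U4=0, U5=1, U6=0, U7=1.
So Y = 1. (Without the fault it would be 0.)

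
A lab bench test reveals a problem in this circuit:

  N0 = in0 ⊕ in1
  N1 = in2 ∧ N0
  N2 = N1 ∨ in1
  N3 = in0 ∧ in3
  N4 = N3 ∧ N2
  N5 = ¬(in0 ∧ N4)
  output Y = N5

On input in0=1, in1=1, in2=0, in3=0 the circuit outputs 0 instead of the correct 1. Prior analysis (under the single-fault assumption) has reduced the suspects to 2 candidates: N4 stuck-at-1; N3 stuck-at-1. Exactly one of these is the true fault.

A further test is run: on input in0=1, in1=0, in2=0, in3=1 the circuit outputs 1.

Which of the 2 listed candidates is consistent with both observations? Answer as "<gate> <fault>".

Evaluate each candidate on input in0=1, in1=0, in2=0, in3=1:
  N4 stuck-at-1: N0=1, N1=0, N2=0, N3=1, N4=1 [stuck-at-1], N5=0 → 0 — eliminated
  N3 stuck-at-1: N0=1, N1=0, N2=0, N3=1 [stuck-at-1], N4=0, N5=1 → 1 — matches
Only N3 stuck-at-1 reproduces the observed 1.

N3 stuck-at-1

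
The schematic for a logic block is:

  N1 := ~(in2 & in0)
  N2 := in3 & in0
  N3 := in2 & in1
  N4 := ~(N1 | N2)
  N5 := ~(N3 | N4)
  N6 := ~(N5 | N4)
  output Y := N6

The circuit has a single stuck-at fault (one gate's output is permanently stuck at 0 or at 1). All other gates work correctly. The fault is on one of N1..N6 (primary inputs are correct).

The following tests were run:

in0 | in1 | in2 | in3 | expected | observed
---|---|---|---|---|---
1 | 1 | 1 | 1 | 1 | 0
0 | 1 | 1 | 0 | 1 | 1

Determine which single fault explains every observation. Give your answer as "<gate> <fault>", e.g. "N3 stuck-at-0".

Fault-free values for test 1 (in0=1, in1=1, in2=1, in3=1): N1=0, N2=1, N3=1, N4=0, N5=0, N6=1, giving Y=1. Observed 0.
Test 1: faults giving observed 0 are {N2 stuck-at-0, N3 stuck-at-0, N4 stuck-at-1, N5 stuck-at-1, N6 stuck-at-0}.
Test 2 (in0=0, in1=1, in2=1, in3=0): fault-free N1=1, N2=0, N3=1, N4=0, N5=0, N6=1 → 1; observed 1. Eliminates N3 stuck-at-0, N4 stuck-at-1, N5 stuck-at-1, N6 stuck-at-0.
Only N2 stuck-at-0 is consistent with every test.

N2 stuck-at-0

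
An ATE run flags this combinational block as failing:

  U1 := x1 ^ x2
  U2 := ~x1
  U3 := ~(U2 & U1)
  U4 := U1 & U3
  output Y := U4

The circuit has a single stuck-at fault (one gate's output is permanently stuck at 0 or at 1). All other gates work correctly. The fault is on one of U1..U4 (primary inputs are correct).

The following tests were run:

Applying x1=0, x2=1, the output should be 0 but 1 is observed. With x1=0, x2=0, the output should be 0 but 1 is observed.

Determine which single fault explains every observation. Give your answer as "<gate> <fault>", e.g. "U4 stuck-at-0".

U4 stuck-at-1

Fault-free values for test 1 (x1=0, x2=1): U1=1, U2=1, U3=0, U4=0, giving Y=0. Observed 1.
Test 1: faults giving observed 1 are {U2 stuck-at-0, U3 stuck-at-1, U4 stuck-at-1}.
Test 2 (x1=0, x2=0): fault-free U1=0, U2=1, U3=1, U4=0 → 0; observed 1. Eliminates U2 stuck-at-0, U3 stuck-at-1.
Only U4 stuck-at-1 is consistent with every test.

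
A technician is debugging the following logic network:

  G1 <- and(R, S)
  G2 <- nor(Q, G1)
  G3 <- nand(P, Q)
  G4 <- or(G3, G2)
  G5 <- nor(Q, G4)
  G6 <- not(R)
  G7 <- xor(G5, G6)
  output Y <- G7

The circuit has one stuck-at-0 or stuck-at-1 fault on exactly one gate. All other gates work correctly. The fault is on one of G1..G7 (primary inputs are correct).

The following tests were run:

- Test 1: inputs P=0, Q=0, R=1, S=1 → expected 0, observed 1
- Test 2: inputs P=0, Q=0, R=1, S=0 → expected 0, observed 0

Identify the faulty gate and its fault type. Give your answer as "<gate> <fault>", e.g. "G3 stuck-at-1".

Fault-free values for test 1 (P=0, Q=0, R=1, S=1): G1=1, G2=0, G3=1, G4=1, G5=0, G6=0, G7=0, giving Y=0. Observed 1.
Test 1: faults giving observed 1 are {G3 stuck-at-0, G4 stuck-at-0, G5 stuck-at-1, G6 stuck-at-1, G7 stuck-at-1}.
Test 2 (P=0, Q=0, R=1, S=0): fault-free G1=0, G2=1, G3=1, G4=1, G5=0, G6=0, G7=0 → 0; observed 0. Eliminates G4 stuck-at-0, G5 stuck-at-1, G6 stuck-at-1, G7 stuck-at-1.
Only G3 stuck-at-0 is consistent with every test.

G3 stuck-at-0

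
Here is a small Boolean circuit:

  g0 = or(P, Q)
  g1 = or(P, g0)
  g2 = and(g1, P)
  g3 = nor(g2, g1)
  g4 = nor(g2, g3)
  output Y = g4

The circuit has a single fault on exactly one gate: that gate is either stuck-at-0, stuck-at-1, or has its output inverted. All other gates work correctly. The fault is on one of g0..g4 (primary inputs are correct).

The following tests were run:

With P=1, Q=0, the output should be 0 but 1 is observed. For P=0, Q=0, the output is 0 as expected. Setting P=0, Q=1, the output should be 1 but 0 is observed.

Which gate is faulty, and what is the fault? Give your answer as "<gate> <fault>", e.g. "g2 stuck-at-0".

Fault-free values for test 1 (P=1, Q=0): g0=1, g1=1, g2=1, g3=0, g4=0, giving Y=0. Observed 1.
Test 1: faults giving observed 1 are {g2 stuck-at-0, g2 inverted output, g4 stuck-at-1, g4 inverted output}.
Test 2 (P=0, Q=0): fault-free g0=0, g1=0, g2=0, g3=1, g4=0 → 0; observed 0. Eliminates g4 stuck-at-1, g4 inverted output.
Test 3 (P=0, Q=1): fault-free g0=1, g1=1, g2=0, g3=0, g4=1 → 1; observed 0. Eliminates g2 stuck-at-0.
Only g2 inverted output is consistent with every test.

g2 inverted output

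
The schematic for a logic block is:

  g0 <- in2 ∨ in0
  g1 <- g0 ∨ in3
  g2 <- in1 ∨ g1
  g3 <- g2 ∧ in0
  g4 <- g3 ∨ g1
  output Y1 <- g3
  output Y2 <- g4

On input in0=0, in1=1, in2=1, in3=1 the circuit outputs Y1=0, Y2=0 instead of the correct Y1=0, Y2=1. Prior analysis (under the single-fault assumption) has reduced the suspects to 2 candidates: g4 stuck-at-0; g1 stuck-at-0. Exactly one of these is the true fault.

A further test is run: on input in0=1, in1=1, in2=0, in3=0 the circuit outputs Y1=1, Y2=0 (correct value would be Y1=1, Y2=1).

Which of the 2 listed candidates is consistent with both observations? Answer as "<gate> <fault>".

g4 stuck-at-0

Evaluate each candidate on input in0=1, in1=1, in2=0, in3=0:
  g4 stuck-at-0: g0=1, g1=1, g2=1, g3=1, g4=0 [stuck-at-0] → Y1=1, Y2=0 — matches
  g1 stuck-at-0: g0=1, g1=0 [stuck-at-0], g2=1, g3=1, g4=1 → Y1=1, Y2=1 — eliminated
Only g4 stuck-at-0 reproduces the observed Y1=1, Y2=0.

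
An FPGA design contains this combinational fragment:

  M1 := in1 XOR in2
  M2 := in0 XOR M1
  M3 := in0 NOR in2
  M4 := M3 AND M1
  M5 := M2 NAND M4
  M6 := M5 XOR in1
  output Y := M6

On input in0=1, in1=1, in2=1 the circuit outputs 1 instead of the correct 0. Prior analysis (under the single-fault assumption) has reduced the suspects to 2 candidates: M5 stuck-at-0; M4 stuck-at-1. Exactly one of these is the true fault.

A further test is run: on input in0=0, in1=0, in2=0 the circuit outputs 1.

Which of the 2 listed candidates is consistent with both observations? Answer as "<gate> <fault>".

Evaluate each candidate on input in0=0, in1=0, in2=0:
  M5 stuck-at-0: M1=0, M2=0, M3=1, M4=0, M5=0 [stuck-at-0], M6=0 → 0 — eliminated
  M4 stuck-at-1: M1=0, M2=0, M3=1, M4=1 [stuck-at-1], M5=1, M6=1 → 1 — matches
Only M4 stuck-at-1 reproduces the observed 1.

M4 stuck-at-1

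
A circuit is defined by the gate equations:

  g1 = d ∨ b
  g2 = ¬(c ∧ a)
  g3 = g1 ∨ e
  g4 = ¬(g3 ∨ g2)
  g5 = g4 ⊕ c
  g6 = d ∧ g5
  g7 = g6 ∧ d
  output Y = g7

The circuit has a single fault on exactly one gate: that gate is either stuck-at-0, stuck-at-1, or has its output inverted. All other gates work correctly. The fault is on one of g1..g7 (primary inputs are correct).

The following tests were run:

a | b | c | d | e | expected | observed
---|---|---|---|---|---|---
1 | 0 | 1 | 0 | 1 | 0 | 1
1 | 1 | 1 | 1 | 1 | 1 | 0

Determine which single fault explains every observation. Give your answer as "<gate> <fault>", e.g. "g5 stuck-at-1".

Fault-free values for test 1 (a=1, b=0, c=1, d=0, e=1): g1=0, g2=0, g3=1, g4=0, g5=1, g6=0, g7=0, giving Y=0. Observed 1.
Test 1: faults giving observed 1 are {g7 stuck-at-1, g7 inverted output}.
Test 2 (a=1, b=1, c=1, d=1, e=1): fault-free g1=1, g2=0, g3=1, g4=0, g5=1, g6=1, g7=1 → 1; observed 0. Eliminates g7 stuck-at-1.
Only g7 inverted output is consistent with every test.

g7 inverted output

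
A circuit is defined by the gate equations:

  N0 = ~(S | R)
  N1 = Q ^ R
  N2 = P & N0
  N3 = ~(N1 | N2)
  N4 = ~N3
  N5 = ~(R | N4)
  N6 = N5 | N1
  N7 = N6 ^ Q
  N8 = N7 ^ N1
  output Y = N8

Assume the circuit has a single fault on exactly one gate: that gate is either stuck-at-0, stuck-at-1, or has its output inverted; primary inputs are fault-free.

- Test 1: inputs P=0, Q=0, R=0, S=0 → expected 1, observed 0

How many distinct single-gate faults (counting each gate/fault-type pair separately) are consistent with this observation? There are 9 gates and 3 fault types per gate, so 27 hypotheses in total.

Fault-free: N0=1, N1=0, N2=0, N3=1, N4=0, N5=1, N6=1, N7=1, N8=1 → 1. Observed 0.
  N0: none of the 3 fault types match ✗
  N1: stuck-at-1, inverted output ✓; others ✗
  N2: stuck-at-1, inverted output ✓; others ✗
  N3: stuck-at-0, inverted output ✓; others ✗
  N4: stuck-at-1, inverted output ✓; others ✗
  N5: stuck-at-0, inverted output ✓; others ✗
  N6: stuck-at-0, inverted output ✓; others ✗
  N7: stuck-at-0, inverted output ✓; others ✗
  N8: stuck-at-0, inverted output ✓; others ✗
Consistent faults: {N1 stuck-at-1, N1 inverted output, N2 stuck-at-1, N2 inverted output, N3 stuck-at-0, N3 inverted output, N4 stuck-at-1, N4 inverted output, N5 stuck-at-0, N5 inverted output, N6 stuck-at-0, N6 inverted output, N7 stuck-at-0, N7 inverted output, N8 stuck-at-0, N8 inverted output} — 16 in all.

16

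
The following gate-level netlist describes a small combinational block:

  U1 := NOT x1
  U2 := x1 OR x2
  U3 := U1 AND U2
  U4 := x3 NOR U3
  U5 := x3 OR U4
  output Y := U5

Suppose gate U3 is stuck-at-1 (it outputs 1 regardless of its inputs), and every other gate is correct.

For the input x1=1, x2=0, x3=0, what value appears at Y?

Propagate with U3 forced: U1=0, U2=1, U3=1 [stuck-at-1], U4=0, U5=0.
So Y = 0. (Without the fault it would be 1.)

0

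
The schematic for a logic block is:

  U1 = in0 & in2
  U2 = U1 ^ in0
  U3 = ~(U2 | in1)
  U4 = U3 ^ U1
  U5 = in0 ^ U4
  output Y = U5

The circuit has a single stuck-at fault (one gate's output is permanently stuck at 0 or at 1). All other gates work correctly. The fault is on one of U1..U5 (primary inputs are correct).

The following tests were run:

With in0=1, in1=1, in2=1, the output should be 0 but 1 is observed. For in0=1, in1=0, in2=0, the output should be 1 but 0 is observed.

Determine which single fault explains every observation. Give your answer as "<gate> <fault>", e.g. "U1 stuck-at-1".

U3 stuck-at-1

Fault-free values for test 1 (in0=1, in1=1, in2=1): U1=1, U2=0, U3=0, U4=1, U5=0, giving Y=0. Observed 1.
Test 1: faults giving observed 1 are {U1 stuck-at-0, U3 stuck-at-1, U4 stuck-at-0, U5 stuck-at-1}.
Test 2 (in0=1, in1=0, in2=0): fault-free U1=0, U2=1, U3=0, U4=0, U5=1 → 1; observed 0. Eliminates U1 stuck-at-0, U4 stuck-at-0, U5 stuck-at-1.
Only U3 stuck-at-1 is consistent with every test.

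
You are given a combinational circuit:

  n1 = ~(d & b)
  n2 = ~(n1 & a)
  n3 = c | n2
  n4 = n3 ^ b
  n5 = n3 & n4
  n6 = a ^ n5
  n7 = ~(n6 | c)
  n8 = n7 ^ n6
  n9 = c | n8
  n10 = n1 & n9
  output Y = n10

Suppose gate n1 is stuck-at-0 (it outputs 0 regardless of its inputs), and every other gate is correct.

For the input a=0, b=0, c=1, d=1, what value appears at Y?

0

Propagate with n1 forced: n1=0 [stuck-at-0], n2=1, n3=1, n4=1, n5=1, n6=1, n7=0, n8=1, n9=1, n10=0.
So Y = 0. (Without the fault it would be 1.)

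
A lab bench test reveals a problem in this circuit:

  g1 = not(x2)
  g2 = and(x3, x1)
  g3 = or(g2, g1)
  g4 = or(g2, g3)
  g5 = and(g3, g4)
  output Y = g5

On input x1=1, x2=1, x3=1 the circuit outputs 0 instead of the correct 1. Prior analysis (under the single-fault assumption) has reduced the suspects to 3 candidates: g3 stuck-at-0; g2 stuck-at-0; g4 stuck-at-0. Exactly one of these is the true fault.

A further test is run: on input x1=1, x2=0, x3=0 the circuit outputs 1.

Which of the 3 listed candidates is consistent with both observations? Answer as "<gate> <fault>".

g2 stuck-at-0

Evaluate each candidate on input x1=1, x2=0, x3=0:
  g3 stuck-at-0: g1=1, g2=0, g3=0 [stuck-at-0], g4=0, g5=0 → 0 — eliminated
  g2 stuck-at-0: g1=1, g2=0 [stuck-at-0], g3=1, g4=1, g5=1 → 1 — matches
  g4 stuck-at-0: g1=1, g2=0, g3=1, g4=0 [stuck-at-0], g5=0 → 0 — eliminated
Only g2 stuck-at-0 reproduces the observed 1.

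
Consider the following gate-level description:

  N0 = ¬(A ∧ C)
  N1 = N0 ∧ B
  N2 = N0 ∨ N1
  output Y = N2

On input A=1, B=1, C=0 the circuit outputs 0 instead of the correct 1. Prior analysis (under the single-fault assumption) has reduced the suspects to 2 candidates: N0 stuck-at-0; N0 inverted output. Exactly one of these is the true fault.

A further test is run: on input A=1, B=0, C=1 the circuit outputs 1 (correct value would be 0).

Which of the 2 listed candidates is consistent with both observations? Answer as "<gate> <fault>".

N0 inverted output

Evaluate each candidate on input A=1, B=0, C=1:
  N0 stuck-at-0: N0=0 [stuck-at-0], N1=0, N2=0 → 0 — eliminated
  N0 inverted output: N0=1 [inverted output], N1=0, N2=1 → 1 — matches
Only N0 inverted output reproduces the observed 1.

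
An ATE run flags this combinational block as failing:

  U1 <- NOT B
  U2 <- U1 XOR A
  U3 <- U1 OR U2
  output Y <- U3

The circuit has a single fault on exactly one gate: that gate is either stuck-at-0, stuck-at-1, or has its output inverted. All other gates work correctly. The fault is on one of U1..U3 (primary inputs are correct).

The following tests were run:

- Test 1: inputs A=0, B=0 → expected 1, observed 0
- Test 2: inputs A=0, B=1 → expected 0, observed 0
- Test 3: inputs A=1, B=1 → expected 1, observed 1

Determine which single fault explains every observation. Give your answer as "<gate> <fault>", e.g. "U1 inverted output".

Fault-free values for test 1 (A=0, B=0): U1=1, U2=1, U3=1, giving Y=1. Observed 0.
Test 1: faults giving observed 0 are {U1 stuck-at-0, U1 inverted output, U3 stuck-at-0, U3 inverted output}.
Test 2 (A=0, B=1): fault-free U1=0, U2=0, U3=0 → 0; observed 0. Eliminates U1 inverted output, U3 inverted output.
Test 3 (A=1, B=1): fault-free U1=0, U2=1, U3=1 → 1; observed 1. Eliminates U3 stuck-at-0.
Only U1 stuck-at-0 is consistent with every test.

U1 stuck-at-0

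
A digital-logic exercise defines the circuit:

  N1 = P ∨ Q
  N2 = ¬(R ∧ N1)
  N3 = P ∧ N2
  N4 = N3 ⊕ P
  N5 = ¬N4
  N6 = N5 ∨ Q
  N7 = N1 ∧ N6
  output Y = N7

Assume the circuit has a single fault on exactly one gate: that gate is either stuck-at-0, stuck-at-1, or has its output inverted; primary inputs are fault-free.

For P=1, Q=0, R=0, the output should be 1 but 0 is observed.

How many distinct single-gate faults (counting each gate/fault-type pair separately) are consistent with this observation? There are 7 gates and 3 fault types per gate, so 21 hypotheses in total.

Fault-free: N1=1, N2=1, N3=1, N4=0, N5=1, N6=1, N7=1 → 1. Observed 0.
  N1: stuck-at-0, inverted output ✓; others ✗
  N2: stuck-at-0, inverted output ✓; others ✗
  N3: stuck-at-0, inverted output ✓; others ✗
  N4: stuck-at-1, inverted output ✓; others ✗
  N5: stuck-at-0, inverted output ✓; others ✗
  N6: stuck-at-0, inverted output ✓; others ✗
  N7: stuck-at-0, inverted output ✓; others ✗
Consistent faults: {N1 stuck-at-0, N1 inverted output, N2 stuck-at-0, N2 inverted output, N3 stuck-at-0, N3 inverted output, N4 stuck-at-1, N4 inverted output, N5 stuck-at-0, N5 inverted output, N6 stuck-at-0, N6 inverted output, N7 stuck-at-0, N7 inverted output} — 14 in all.

14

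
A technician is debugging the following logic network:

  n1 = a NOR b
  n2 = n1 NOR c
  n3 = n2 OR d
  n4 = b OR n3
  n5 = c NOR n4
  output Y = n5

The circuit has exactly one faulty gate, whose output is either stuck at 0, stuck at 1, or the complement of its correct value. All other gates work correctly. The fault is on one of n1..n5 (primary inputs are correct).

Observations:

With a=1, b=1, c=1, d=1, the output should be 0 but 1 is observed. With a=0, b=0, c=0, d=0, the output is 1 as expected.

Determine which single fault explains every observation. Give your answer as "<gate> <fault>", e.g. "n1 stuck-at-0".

n5 stuck-at-1

Fault-free values for test 1 (a=1, b=1, c=1, d=1): n1=0, n2=0, n3=1, n4=1, n5=0, giving Y=0. Observed 1.
Test 1: faults giving observed 1 are {n5 stuck-at-1, n5 inverted output}.
Test 2 (a=0, b=0, c=0, d=0): fault-free n1=1, n2=0, n3=0, n4=0, n5=1 → 1; observed 1. Eliminates n5 inverted output.
Only n5 stuck-at-1 is consistent with every test.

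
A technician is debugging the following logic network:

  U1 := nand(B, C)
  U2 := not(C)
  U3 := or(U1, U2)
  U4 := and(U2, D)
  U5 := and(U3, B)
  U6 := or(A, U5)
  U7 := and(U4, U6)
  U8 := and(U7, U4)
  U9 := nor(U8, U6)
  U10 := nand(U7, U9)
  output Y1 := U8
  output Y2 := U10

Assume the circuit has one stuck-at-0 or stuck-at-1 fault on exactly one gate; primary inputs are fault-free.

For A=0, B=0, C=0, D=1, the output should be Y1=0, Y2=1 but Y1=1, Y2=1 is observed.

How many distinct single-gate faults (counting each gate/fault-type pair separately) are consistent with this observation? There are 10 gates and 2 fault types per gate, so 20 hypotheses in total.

4

Fault-free: U1=1, U2=1, U3=1, U4=1, U5=0, U6=0, U7=0, U8=0, U9=1, U10=1 → Y1=0, Y2=1. Observed Y1=1, Y2=1.
  U1: none of the 2 fault types match ✗
  U2: none of the 2 fault types match ✗
  U3: none of the 2 fault types match ✗
  U4: none of the 2 fault types match ✗
  U5: stuck-at-1 ✓; others ✗
  U6: stuck-at-1 ✓; others ✗
  U7: stuck-at-1 ✓; others ✗
  U8: stuck-at-1 ✓; others ✗
  U9: none of the 2 fault types match ✗
  U10: none of the 2 fault types match ✗
Consistent faults: {U5 stuck-at-1, U6 stuck-at-1, U7 stuck-at-1, U8 stuck-at-1} — 4 in all.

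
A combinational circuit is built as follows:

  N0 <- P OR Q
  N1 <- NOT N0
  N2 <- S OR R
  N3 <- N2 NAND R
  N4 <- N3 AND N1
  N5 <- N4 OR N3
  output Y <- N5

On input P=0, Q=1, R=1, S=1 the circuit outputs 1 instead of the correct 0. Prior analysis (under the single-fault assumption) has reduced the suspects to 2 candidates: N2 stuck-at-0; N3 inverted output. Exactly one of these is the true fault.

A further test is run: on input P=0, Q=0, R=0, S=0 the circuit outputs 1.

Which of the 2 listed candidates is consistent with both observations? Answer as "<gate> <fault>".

Evaluate each candidate on input P=0, Q=0, R=0, S=0:
  N2 stuck-at-0: N0=0, N1=1, N2=0 [stuck-at-0], N3=1, N4=1, N5=1 → 1 — matches
  N3 inverted output: N0=0, N1=1, N2=0, N3=0 [inverted output], N4=0, N5=0 → 0 — eliminated
Only N2 stuck-at-0 reproduces the observed 1.

N2 stuck-at-0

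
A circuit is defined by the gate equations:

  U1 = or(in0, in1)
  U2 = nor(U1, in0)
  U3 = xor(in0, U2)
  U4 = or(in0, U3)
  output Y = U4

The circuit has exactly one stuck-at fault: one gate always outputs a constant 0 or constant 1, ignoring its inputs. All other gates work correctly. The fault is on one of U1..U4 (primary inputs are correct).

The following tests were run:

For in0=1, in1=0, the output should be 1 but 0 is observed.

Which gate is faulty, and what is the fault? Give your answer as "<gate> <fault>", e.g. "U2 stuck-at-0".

Fault-free values for test 1 (in0=1, in1=0): U1=1, U2=0, U3=1, U4=1, giving Y=1. Observed 0.
Test 1: faults giving observed 0 are {U4 stuck-at-0}.
Only U4 stuck-at-0 is consistent with every test.

U4 stuck-at-0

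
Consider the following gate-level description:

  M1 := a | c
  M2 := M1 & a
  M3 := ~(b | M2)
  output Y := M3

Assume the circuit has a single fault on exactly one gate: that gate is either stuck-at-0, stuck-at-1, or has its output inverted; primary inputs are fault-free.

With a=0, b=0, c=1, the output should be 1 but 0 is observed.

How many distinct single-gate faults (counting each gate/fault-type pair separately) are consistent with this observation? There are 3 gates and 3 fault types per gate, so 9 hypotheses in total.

Fault-free: M1=1, M2=0, M3=1 → 1. Observed 0.
  M1 stuck-at-0: output 1 ✗
  M1 stuck-at-1: output 1 ✗
  M1 inverted output: output 1 ✗
  M2 stuck-at-0: output 1 ✗
  M2 stuck-at-1: output 0 ✓
  M2 inverted output: output 0 ✓
  M3 stuck-at-0: output 0 ✓
  M3 stuck-at-1: output 1 ✗
  M3 inverted output: output 0 ✓
Consistent faults: {M2 stuck-at-1, M2 inverted output, M3 stuck-at-0, M3 inverted output} — 4 in all.

4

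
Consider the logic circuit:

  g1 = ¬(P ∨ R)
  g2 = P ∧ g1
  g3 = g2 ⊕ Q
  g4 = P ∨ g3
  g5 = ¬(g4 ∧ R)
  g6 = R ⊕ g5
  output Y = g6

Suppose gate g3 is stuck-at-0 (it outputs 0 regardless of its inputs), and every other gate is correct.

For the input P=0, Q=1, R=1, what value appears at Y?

0

Propagate with g3 forced: g1=0, g2=0, g3=0 [stuck-at-0], g4=0, g5=1, g6=0.
So Y = 0. (Without the fault it would be 1.)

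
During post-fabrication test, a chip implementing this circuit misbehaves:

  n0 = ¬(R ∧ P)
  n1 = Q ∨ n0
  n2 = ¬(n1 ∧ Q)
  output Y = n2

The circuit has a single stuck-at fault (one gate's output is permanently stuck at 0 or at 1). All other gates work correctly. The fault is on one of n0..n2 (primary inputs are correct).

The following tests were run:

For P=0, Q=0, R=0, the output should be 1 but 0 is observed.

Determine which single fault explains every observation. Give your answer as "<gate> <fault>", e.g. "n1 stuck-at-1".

Fault-free values for test 1 (P=0, Q=0, R=0): n0=1, n1=1, n2=1, giving Y=1. Observed 0.
Test 1: faults giving observed 0 are {n2 stuck-at-0}.
Only n2 stuck-at-0 is consistent with every test.

n2 stuck-at-0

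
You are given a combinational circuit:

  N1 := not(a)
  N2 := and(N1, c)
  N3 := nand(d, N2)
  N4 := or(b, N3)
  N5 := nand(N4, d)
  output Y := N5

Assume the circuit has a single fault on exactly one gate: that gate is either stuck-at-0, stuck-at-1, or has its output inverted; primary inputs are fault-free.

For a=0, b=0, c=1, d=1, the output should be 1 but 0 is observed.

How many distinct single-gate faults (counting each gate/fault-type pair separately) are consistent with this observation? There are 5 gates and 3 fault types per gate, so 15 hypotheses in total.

10

Fault-free: N1=1, N2=1, N3=0, N4=0, N5=1 → 1. Observed 0.
  N1: stuck-at-0, inverted output ✓; others ✗
  N2: stuck-at-0, inverted output ✓; others ✗
  N3: stuck-at-1, inverted output ✓; others ✗
  N4: stuck-at-1, inverted output ✓; others ✗
  N5: stuck-at-0, inverted output ✓; others ✗
Consistent faults: {N1 stuck-at-0, N1 inverted output, N2 stuck-at-0, N2 inverted output, N3 stuck-at-1, N3 inverted output, N4 stuck-at-1, N4 inverted output, N5 stuck-at-0, N5 inverted output} — 10 in all.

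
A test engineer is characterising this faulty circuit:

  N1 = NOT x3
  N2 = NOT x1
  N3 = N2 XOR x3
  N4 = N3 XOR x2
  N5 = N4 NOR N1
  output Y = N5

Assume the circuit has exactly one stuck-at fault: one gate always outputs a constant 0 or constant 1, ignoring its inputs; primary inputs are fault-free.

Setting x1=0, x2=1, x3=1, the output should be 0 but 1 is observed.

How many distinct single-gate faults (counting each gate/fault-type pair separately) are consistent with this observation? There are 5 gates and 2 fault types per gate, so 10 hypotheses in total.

4

Fault-free: N1=0, N2=1, N3=0, N4=1, N5=0 → 0. Observed 1.
  N1 stuck-at-0: output 0 ✗
  N1 stuck-at-1: output 0 ✗
  N2 stuck-at-0: output 1 ✓
  N2 stuck-at-1: output 0 ✗
  N3 stuck-at-0: output 0 ✗
  N3 stuck-at-1: output 1 ✓
  N4 stuck-at-0: output 1 ✓
  N4 stuck-at-1: output 0 ✗
  N5 stuck-at-0: output 0 ✗
  N5 stuck-at-1: output 1 ✓
Consistent faults: {N2 stuck-at-0, N3 stuck-at-1, N4 stuck-at-0, N5 stuck-at-1} — 4 in all.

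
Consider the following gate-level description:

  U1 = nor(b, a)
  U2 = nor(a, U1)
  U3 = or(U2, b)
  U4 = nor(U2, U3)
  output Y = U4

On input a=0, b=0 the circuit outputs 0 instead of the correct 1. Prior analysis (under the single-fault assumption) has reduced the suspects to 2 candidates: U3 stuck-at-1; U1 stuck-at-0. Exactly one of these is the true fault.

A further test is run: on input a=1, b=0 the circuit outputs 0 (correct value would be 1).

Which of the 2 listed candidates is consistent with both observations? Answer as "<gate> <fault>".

U3 stuck-at-1

Evaluate each candidate on input a=1, b=0:
  U3 stuck-at-1: U1=0, U2=0, U3=1 [stuck-at-1], U4=0 → 0 — matches
  U1 stuck-at-0: U1=0 [stuck-at-0], U2=0, U3=0, U4=1 → 1 — eliminated
Only U3 stuck-at-1 reproduces the observed 0.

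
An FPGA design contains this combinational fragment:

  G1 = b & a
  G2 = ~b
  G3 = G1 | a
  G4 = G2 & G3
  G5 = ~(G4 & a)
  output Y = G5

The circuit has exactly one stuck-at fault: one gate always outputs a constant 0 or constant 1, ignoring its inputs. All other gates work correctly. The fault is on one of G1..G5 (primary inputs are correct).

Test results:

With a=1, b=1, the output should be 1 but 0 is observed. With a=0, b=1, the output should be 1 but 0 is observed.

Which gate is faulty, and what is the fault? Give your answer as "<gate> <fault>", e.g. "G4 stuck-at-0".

Fault-free values for test 1 (a=1, b=1): G1=1, G2=0, G3=1, G4=0, G5=1, giving Y=1. Observed 0.
Test 1: faults giving observed 0 are {G2 stuck-at-1, G4 stuck-at-1, G5 stuck-at-0}.
Test 2 (a=0, b=1): fault-free G1=0, G2=0, G3=0, G4=0, G5=1 → 1; observed 0. Eliminates G2 stuck-at-1, G4 stuck-at-1.
Only G5 stuck-at-0 is consistent with every test.

G5 stuck-at-0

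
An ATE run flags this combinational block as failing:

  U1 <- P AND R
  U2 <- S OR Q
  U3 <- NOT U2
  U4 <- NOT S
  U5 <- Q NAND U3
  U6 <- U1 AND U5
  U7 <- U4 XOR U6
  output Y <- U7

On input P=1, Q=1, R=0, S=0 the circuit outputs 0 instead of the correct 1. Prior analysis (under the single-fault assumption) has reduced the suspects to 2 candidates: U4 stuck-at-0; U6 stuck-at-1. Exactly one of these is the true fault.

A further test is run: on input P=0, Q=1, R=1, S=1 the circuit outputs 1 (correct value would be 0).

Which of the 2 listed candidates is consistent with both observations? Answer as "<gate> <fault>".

U6 stuck-at-1

Evaluate each candidate on input P=0, Q=1, R=1, S=1:
  U4 stuck-at-0: U1=0, U2=1, U3=0, U4=0 [stuck-at-0], U5=1, U6=0, U7=0 → 0 — eliminated
  U6 stuck-at-1: U1=0, U2=1, U3=0, U4=0, U5=1, U6=1 [stuck-at-1], U7=1 → 1 — matches
Only U6 stuck-at-1 reproduces the observed 1.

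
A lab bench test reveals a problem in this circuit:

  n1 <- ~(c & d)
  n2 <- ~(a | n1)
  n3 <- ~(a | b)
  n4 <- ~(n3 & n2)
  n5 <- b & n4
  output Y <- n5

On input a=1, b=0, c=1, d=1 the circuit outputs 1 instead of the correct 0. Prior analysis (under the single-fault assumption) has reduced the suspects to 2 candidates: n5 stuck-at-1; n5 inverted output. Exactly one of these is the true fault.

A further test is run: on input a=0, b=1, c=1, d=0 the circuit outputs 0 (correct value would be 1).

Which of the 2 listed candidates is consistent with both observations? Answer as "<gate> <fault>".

Evaluate each candidate on input a=0, b=1, c=1, d=0:
  n5 stuck-at-1: n1=1, n2=0, n3=0, n4=1, n5=1 [stuck-at-1] → 1 — eliminated
  n5 inverted output: n1=1, n2=0, n3=0, n4=1, n5=0 [inverted output] → 0 — matches
Only n5 inverted output reproduces the observed 0.

n5 inverted output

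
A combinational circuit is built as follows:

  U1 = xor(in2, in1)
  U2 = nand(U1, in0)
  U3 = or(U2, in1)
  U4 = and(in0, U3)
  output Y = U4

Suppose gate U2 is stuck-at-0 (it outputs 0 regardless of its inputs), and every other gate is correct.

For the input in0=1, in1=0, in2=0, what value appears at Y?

0

Propagate with U2 forced: U1=0, U2=0 [stuck-at-0], U3=0, U4=0.
So Y = 0. (Without the fault it would be 1.)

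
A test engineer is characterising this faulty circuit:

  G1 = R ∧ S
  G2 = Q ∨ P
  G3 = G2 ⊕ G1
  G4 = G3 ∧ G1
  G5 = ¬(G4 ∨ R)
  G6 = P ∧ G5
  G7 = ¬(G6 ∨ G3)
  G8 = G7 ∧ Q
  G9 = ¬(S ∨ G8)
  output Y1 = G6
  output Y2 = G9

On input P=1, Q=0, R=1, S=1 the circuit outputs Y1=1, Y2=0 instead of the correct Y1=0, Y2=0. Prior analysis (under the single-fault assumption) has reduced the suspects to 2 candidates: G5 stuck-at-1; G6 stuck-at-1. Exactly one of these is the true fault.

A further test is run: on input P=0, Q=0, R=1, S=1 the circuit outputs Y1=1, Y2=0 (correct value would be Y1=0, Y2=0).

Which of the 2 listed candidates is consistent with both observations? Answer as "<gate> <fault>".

G6 stuck-at-1

Evaluate each candidate on input P=0, Q=0, R=1, S=1:
  G5 stuck-at-1: G1=1, G2=0, G3=1, G4=1, G5=1 [stuck-at-1], G6=0, G7=0, G8=0, G9=0 → Y1=0, Y2=0 — eliminated
  G6 stuck-at-1: G1=1, G2=0, G3=1, G4=1, G5=0, G6=1 [stuck-at-1], G7=0, G8=0, G9=0 → Y1=1, Y2=0 — matches
Only G6 stuck-at-1 reproduces the observed Y1=1, Y2=0.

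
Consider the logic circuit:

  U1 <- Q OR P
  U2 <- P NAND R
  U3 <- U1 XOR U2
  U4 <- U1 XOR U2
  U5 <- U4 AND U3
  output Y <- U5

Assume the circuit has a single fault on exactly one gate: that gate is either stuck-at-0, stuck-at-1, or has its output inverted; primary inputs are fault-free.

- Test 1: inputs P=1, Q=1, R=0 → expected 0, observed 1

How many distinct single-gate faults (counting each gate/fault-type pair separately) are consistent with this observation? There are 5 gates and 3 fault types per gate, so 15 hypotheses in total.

6

Fault-free: U1=1, U2=1, U3=0, U4=0, U5=0 → 0. Observed 1.
  U1: stuck-at-0, inverted output ✓; others ✗
  U2: stuck-at-0, inverted output ✓; others ✗
  U3: none of the 3 fault types match ✗
  U4: none of the 3 fault types match ✗
  U5: stuck-at-1, inverted output ✓; others ✗
Consistent faults: {U1 stuck-at-0, U1 inverted output, U2 stuck-at-0, U2 inverted output, U5 stuck-at-1, U5 inverted output} — 6 in all.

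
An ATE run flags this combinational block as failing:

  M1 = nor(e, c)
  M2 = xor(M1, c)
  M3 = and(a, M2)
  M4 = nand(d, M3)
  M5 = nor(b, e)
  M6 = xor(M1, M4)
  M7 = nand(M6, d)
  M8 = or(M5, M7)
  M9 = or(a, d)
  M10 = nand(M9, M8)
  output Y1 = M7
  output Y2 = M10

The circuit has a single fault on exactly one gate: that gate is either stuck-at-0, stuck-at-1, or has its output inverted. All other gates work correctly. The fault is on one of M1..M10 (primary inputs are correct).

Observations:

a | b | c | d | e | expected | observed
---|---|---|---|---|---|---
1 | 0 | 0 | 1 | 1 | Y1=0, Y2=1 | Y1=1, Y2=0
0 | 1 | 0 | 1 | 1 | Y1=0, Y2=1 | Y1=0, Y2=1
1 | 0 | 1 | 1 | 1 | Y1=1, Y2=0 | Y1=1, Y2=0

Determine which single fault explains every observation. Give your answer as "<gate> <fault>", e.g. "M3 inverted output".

M2 stuck-at-1

Fault-free values for test 1 (a=1, b=0, c=0, d=1, e=1): M1=0, M2=0, M3=0, M4=1, M5=0, M6=1, M7=0, M8=0, M9=1, M10=1, giving Y1=0, Y2=1. Observed Y1=1, Y2=0.
Test 1: faults giving observed Y1=1, Y2=0 are {M2 stuck-at-1, M2 inverted output, M3 stuck-at-1, M3 inverted output, M4 stuck-at-0, M4 inverted output, M6 stuck-at-0, M6 inverted output, M7 stuck-at-1, M7 inverted output}.
Test 2 (a=0, b=1, c=0, d=1, e=1): fault-free M1=0, M2=0, M3=0, M4=1, M5=0, M6=1, M7=0, M8=0, M9=1, M10=1 → Y1=0, Y2=1; observed Y1=0, Y2=1. Eliminates M3 stuck-at-1, M3 inverted output, M4 stuck-at-0, M4 inverted output, M6 stuck-at-0, M6 inverted output, M7 stuck-at-1, M7 inverted output.
Test 3 (a=1, b=0, c=1, d=1, e=1): fault-free M1=0, M2=1, M3=1, M4=0, M5=0, M6=0, M7=1, M8=1, M9=1, M10=0 → Y1=1, Y2=0; observed Y1=1, Y2=0. Eliminates M2 inverted output.
Only M2 stuck-at-1 is consistent with every test.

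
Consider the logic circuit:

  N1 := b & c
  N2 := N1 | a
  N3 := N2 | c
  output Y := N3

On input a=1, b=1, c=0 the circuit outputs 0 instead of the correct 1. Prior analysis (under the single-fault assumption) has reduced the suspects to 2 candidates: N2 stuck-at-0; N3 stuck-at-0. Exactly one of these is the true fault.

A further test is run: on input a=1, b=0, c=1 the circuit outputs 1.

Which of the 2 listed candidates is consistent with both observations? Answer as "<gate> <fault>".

Evaluate each candidate on input a=1, b=0, c=1:
  N2 stuck-at-0: N1=0, N2=0 [stuck-at-0], N3=1 → 1 — matches
  N3 stuck-at-0: N1=0, N2=1, N3=0 [stuck-at-0] → 0 — eliminated
Only N2 stuck-at-0 reproduces the observed 1.

N2 stuck-at-0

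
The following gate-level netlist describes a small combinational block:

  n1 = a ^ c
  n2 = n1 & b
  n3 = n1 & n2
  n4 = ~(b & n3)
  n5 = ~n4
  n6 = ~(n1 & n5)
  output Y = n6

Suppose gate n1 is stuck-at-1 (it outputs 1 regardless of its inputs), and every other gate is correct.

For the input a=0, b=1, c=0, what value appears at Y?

0

Propagate with n1 forced: n1=1 [stuck-at-1], n2=1, n3=1, n4=0, n5=1, n6=0.
So Y = 0. (Without the fault it would be 1.)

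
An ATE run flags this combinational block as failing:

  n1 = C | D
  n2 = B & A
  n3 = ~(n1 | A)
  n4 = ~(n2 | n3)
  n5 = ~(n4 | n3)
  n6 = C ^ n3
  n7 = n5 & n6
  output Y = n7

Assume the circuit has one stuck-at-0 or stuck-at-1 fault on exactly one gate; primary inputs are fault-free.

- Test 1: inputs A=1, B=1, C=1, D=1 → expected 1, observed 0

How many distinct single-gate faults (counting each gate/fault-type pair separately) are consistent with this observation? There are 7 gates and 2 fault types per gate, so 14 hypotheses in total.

6

Fault-free: n1=1, n2=1, n3=0, n4=0, n5=1, n6=1, n7=1 → 1. Observed 0.
  n1 stuck-at-0: output 1 ✗
  n1 stuck-at-1: output 1 ✗
  n2 stuck-at-0: output 0 ✓
  n2 stuck-at-1: output 1 ✗
  n3 stuck-at-0: output 1 ✗
  n3 stuck-at-1: output 0 ✓
  n4 stuck-at-0: output 1 ✗
  n4 stuck-at-1: output 0 ✓
  n5 stuck-at-0: output 0 ✓
  n5 stuck-at-1: output 1 ✗
  n6 stuck-at-0: output 0 ✓
  n6 stuck-at-1: output 1 ✗
  n7 stuck-at-0: output 0 ✓
  n7 stuck-at-1: output 1 ✗
Consistent faults: {n2 stuck-at-0, n3 stuck-at-1, n4 stuck-at-1, n5 stuck-at-0, n6 stuck-at-0, n7 stuck-at-0} — 6 in all.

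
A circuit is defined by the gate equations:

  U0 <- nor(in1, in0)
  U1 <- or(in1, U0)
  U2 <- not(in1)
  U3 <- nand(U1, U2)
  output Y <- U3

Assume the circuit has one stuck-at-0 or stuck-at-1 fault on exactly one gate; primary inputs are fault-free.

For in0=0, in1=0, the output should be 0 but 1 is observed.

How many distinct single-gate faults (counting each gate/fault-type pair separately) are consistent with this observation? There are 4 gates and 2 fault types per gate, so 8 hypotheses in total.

4

Fault-free: U0=1, U1=1, U2=1, U3=0 → 0. Observed 1.
  U0 stuck-at-0: output 1 ✓
  U0 stuck-at-1: output 0 ✗
  U1 stuck-at-0: output 1 ✓
  U1 stuck-at-1: output 0 ✗
  U2 stuck-at-0: output 1 ✓
  U2 stuck-at-1: output 0 ✗
  U3 stuck-at-0: output 0 ✗
  U3 stuck-at-1: output 1 ✓
Consistent faults: {U0 stuck-at-0, U1 stuck-at-0, U2 stuck-at-0, U3 stuck-at-1} — 4 in all.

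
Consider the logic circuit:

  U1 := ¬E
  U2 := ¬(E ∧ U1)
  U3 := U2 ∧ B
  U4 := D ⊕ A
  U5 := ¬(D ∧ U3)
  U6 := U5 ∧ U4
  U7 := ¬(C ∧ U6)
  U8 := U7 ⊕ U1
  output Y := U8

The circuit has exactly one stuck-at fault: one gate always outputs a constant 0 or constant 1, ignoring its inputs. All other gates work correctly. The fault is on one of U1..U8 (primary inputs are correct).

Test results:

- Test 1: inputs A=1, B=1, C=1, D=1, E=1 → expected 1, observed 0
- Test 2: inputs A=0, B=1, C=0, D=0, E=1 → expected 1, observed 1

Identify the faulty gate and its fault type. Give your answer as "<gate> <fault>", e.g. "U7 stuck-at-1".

U6 stuck-at-1

Fault-free values for test 1 (A=1, B=1, C=1, D=1, E=1): U1=0, U2=1, U3=1, U4=0, U5=0, U6=0, U7=1, U8=1, giving Y=1. Observed 0.
Test 1: faults giving observed 0 are {U1 stuck-at-1, U6 stuck-at-1, U7 stuck-at-0, U8 stuck-at-0}.
Test 2 (A=0, B=1, C=0, D=0, E=1): fault-free U1=0, U2=1, U3=1, U4=0, U5=1, U6=0, U7=1, U8=1 → 1; observed 1. Eliminates U1 stuck-at-1, U7 stuck-at-0, U8 stuck-at-0.
Only U6 stuck-at-1 is consistent with every test.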